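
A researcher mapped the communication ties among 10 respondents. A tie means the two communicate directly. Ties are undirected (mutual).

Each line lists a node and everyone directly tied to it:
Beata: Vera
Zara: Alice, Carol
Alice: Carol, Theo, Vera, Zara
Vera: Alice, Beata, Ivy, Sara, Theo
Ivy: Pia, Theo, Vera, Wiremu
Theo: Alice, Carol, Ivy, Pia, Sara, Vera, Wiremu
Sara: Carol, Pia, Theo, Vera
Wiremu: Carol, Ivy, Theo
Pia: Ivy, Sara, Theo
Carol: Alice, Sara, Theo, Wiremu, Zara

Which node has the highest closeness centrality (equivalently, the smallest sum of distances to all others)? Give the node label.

Farness (sum of distances to all others) for each node — Alice:14, Beata:21, Carol:14, Ivy:15, Pia:17, Sara:14, Theo:11, Vera:13, Wiremu:16, Zara:19.
The smallest farness is 11, for Theo, so Theo has the highest closeness.

Theo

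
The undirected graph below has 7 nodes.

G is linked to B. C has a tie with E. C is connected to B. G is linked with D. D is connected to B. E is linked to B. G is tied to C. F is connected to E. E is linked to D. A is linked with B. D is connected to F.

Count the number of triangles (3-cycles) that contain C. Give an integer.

2

C's neighbors: B, E, and G.
Neighbor pairs that are themselves tied: C–B–E; C–B–G. Each forms one triangle with C, for 2 in total.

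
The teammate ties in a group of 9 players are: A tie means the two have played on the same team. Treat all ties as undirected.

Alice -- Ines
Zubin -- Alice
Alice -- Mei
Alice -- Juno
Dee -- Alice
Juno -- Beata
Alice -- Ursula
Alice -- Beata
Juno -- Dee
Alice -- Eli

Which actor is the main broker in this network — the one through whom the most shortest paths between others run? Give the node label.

Unnormalized betweenness of each node: Alice:51/2, Beata:0, Dee:0, Eli:0, Ines:0, Juno:1/2, Mei:0, Ursula:0, Zubin:0.
Alice has the largest value, 51/2, making it the main broker — the node through which the most shortest paths run.

Alice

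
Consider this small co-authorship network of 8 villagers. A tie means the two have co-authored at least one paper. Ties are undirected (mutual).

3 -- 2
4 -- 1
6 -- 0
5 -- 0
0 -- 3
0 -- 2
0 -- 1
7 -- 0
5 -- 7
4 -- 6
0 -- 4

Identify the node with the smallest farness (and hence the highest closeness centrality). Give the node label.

0

Farness (sum of distances to all others) for each node — 0:7, 1:12, 2:12, 3:12, 4:11, 5:12, 6:12, 7:12.
The smallest farness is 7, for 0, so 0 has the highest closeness.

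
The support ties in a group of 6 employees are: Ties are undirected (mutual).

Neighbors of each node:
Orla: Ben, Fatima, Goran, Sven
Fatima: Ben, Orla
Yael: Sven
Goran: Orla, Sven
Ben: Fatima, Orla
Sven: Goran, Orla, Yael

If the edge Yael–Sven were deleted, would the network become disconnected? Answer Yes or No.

Yes

Without the Yael–Sven edge there is no alternate route between Yael and Sven, so the network disconnects. It is a bridge.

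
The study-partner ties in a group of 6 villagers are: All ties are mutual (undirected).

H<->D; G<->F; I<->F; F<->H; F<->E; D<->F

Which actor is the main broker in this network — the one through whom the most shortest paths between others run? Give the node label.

F

Unnormalized betweenness of each node: D:0, E:0, F:9, G:0, H:0, I:0.
F has the largest value, 9, making it the main broker — the node through which the most shortest paths run.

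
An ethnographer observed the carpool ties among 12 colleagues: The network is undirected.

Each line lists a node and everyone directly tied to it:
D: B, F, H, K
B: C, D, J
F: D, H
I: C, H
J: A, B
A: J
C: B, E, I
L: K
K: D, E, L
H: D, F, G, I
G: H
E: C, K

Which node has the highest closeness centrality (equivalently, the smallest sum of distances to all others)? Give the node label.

Farness (sum of distances to all others) for each node — A:39, B:21, C:23, D:19, E:27, F:26, G:33, H:23, I:26, J:29, K:24, L:34.
The smallest farness is 19, for D, so D has the highest closeness.

D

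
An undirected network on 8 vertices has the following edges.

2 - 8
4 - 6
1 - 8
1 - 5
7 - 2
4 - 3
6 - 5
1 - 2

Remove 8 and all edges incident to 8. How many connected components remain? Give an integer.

8's neighbors (1 and 2) remain reachable from one another through other ties, so the rest of the network stays in one piece.

1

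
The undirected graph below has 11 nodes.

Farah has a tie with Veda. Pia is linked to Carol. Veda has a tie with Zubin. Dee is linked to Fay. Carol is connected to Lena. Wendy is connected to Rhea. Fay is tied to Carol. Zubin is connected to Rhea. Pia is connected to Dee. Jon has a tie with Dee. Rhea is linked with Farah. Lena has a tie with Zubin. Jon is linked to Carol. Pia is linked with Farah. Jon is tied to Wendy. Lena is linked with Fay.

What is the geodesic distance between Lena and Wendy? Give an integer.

One shortest route is Lena – Zubin – Rhea – Wendy, which uses 3 edges, and at distance 2 from Lena we only reach {Dee, Jon, Pia, Rhea, Veda}, which does not include Wendy. So d(Lena,Wendy) = 3.

3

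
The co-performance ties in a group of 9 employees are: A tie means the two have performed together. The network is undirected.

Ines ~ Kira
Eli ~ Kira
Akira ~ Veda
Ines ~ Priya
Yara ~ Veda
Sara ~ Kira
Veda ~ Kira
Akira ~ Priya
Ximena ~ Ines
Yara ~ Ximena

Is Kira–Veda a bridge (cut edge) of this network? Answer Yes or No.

No

Even without that edge, Kira still reaches Veda via Kira – Ines – Priya – Akira – Veda, so the network stays connected. Not a bridge.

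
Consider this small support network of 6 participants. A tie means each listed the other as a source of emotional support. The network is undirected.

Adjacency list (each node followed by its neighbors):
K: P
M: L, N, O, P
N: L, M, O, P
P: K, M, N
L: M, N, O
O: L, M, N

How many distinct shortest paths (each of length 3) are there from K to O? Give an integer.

The shortest distance is 3. The length-3 paths are: K–P–N–O; K–P–M–O.
That gives 2 distinct shortest paths.

2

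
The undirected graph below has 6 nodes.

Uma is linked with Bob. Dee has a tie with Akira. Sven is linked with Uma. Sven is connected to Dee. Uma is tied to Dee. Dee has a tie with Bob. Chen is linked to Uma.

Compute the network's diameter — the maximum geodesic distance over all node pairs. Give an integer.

Eccentricity of each node (its greatest distance to any other): Akira:3, Bob:2, Chen:3, Dee:2, Sven:2, Uma:2.
The maximum eccentricity is 3, realized for instance by the pair Chen–Akira via Chen – Uma – Dee – Akira. So the diameter is 3.

3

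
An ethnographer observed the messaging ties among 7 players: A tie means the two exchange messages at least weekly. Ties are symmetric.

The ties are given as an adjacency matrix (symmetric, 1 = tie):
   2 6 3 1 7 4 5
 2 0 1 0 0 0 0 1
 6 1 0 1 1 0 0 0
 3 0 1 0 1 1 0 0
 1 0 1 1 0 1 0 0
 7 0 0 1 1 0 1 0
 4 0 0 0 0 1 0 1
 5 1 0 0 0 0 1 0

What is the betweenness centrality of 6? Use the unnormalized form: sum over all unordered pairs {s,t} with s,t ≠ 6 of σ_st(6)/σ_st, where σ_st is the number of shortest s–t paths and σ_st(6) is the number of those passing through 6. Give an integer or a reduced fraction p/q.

Pairs whose geodesics pass through 6 — 2–3: 1; 2–1: 1; 2–7: 2/3; 3–5: 1/2; 1–5: 1/2.
All other pairs contribute 0.
Summing the contributions gives betweenness(6) = 11/3.

11/3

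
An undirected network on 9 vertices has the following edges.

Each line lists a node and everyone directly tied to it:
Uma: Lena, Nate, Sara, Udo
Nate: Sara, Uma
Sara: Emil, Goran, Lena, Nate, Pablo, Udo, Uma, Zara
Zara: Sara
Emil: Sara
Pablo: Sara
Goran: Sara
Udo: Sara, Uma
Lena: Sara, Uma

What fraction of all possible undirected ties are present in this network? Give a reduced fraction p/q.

11/36

There are 11 edges and 9 nodes, so the maximum possible is C(9,2) = 36.
Density = 11/36.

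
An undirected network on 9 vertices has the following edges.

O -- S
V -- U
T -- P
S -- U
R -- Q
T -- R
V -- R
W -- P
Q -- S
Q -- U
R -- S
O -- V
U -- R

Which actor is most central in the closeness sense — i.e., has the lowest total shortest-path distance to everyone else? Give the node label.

Farness (sum of distances to all others) for each node — O:20, P:20, Q:16, R:12, S:15, T:15, U:15, V:16, W:27.
The smallest farness is 12, for R, so R has the highest closeness.

R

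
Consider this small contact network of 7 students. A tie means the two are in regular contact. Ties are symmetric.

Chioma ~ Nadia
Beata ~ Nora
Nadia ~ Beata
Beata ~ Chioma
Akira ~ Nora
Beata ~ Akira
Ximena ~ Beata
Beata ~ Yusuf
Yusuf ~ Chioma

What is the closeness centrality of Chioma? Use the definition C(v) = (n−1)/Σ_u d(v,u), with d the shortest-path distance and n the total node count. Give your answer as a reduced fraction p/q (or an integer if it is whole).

Distances from Chioma: Akira:2, Beata:1, Nadia:1, Nora:2, Ximena:2, Yusuf:1. Sum = 9.
n = 7, so closeness = 6/9 = 2/3.

2/3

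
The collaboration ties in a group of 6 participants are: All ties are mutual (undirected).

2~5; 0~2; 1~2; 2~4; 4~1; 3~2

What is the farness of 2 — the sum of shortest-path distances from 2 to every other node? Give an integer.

Distances from 2: 0:1, 1:1, 3:1, 4:1, 5:1.
Sum = 1 + 1 + 1 + 1 + 1 = 5.

5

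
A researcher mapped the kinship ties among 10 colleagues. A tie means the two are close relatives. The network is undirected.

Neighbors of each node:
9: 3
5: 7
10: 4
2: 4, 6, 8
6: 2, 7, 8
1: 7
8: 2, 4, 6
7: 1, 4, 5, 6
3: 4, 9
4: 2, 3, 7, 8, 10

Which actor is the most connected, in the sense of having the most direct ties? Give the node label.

Degrees — 1:1, 2:3, 3:2, 4:5, 5:1, 6:3, 7:4, 8:3, 9:1, 10:1.
The maximum is 5, attained only by 4.

4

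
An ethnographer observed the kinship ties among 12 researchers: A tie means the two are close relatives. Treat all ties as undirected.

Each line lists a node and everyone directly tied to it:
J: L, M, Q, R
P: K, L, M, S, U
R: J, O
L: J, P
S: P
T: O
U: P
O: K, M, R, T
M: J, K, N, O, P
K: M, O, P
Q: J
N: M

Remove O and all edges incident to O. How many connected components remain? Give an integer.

Without O, the remaining ties split the others into: {J, K, L, M, N, P, Q, R, S, U}; {T}.
That's 2 separate components.

2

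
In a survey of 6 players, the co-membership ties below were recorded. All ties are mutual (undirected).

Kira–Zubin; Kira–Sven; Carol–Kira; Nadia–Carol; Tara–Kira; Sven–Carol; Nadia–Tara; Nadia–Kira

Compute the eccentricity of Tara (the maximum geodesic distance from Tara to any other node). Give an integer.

2

Distances from Tara: Carol:2, Kira:1, Nadia:1, Sven:2, Zubin:2.
The largest is 2 (to Sven, Carol, and Zubin), so the eccentricity of Tara is 2.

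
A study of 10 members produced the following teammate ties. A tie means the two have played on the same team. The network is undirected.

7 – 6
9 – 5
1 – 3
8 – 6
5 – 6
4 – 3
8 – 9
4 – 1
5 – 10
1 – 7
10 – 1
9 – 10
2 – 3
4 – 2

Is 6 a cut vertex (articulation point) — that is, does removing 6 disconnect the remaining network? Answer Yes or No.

No

Even without 6, every remaining node can still reach every other (the residual graph is connected), so 6 is not a cut vertex.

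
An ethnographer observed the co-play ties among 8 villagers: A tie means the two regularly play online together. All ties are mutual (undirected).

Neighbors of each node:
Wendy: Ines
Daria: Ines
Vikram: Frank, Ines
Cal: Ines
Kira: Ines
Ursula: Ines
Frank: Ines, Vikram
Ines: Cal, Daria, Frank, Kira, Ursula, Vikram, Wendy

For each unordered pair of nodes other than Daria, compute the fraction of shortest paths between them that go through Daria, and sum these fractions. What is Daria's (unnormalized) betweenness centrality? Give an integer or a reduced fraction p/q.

0

No shortest path between any pair of other nodes passes through Daria.
Summing the contributions gives betweenness(Daria) = 0.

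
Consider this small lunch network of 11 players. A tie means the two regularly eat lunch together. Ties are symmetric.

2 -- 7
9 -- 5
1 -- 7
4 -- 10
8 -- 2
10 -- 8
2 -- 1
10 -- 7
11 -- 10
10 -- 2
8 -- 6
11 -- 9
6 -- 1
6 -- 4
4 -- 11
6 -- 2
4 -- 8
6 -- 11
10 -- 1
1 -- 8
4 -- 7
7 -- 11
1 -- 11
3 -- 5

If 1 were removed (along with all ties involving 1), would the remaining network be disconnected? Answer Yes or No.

Even without 1, every remaining node can still reach every other (the residual graph is connected), so 1 is not a cut vertex.

No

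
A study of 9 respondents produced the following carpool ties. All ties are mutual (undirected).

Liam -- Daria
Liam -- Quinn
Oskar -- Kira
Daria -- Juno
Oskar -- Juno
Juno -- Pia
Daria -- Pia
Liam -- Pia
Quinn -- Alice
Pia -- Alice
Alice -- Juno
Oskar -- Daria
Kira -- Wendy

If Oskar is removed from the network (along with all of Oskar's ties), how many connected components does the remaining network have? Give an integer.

Without Oskar, the remaining ties split the others into: {Alice, Daria, Juno, Liam, Pia, Quinn}; {Kira, Wendy}.
That's 2 separate components.

2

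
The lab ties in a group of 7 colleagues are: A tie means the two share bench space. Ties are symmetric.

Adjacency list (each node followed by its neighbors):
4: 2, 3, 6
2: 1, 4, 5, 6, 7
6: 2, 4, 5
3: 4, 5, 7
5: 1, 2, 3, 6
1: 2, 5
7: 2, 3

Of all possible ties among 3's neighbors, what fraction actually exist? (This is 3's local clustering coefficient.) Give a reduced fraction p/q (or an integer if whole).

3's neighbors: 4, 5, and 7 (k = 3).
Possible neighbor pairs: C(3,2) = 3. Edges among them: none → e = 0.
Clustering(3) = 0/3 = 0.

0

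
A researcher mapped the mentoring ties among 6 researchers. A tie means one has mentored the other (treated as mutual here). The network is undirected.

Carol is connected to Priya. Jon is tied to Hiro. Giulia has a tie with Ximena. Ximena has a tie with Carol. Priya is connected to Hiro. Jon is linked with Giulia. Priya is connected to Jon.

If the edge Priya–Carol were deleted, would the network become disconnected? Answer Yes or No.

Even without that edge, Priya still reaches Carol via Priya – Jon – Giulia – Ximena – Carol, so the network stays connected. Not a bridge.

No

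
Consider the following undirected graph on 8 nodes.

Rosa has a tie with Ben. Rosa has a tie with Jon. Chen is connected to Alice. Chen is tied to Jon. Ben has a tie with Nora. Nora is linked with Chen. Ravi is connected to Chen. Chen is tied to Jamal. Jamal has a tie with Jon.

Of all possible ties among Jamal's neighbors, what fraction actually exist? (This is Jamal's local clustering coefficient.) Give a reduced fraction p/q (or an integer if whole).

Jamal's neighbors: Chen and Jon (k = 2).
Possible neighbor pairs: C(2,2) = 1. Edges among them: Chen–Jon → e = 1.
Clustering(Jamal) = 1/1.

1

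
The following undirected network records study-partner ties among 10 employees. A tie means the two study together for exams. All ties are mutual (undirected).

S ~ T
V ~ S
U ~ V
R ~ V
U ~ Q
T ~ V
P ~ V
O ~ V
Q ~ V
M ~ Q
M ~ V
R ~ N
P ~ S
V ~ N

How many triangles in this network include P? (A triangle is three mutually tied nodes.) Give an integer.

P's neighbors: S and V.
Neighbor pairs that are themselves tied: P–S–V. Each forms one triangle with P, for 1 in total.

1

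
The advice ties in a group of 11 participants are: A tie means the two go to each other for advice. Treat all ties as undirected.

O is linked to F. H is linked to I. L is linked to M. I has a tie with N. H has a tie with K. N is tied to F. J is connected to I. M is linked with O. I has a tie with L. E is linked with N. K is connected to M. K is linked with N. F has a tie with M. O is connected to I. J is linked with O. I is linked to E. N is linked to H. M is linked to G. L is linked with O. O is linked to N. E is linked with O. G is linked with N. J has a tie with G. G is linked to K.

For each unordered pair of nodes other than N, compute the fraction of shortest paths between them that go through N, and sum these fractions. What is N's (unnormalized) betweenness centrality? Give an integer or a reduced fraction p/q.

25/3

Pairs whose geodesics pass through N — H–F: 1; H–G: 1/2; H–E: 1/2; H–O: 1/2; K–F: 1/2; K–E: 1; K–I: 1/2; K–O: 1/2; F–G: 1/2; F–E: 1/2; F–I: 1/2; G–E: 1; G–I: 1/2; G–O: 1/3.
All other pairs contribute 0.
Summing the contributions gives betweenness(N) = 25/3.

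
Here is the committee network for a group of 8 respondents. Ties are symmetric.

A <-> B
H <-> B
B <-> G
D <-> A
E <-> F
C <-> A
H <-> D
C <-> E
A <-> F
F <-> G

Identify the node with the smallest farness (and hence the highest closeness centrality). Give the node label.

Farness (sum of distances to all others) for each node — A:10, B:12, C:14, D:14, E:16, F:12, G:14, H:16.
The smallest farness is 10, for A, so A has the highest closeness.

A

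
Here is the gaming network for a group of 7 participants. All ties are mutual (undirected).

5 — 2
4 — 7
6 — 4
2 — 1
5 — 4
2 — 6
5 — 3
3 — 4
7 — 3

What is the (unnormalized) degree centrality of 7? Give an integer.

2

7 is directly tied to 3 and 4. That is 2 neighbors, so the degree of 7 is 2.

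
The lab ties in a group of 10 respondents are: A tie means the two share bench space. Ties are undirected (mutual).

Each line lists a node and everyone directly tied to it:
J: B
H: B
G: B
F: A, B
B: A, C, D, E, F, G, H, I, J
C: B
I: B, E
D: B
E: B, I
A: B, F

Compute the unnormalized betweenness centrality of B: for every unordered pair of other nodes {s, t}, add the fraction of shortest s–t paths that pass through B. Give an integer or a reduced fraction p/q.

34

Pairs whose geodesics pass through B — G–E: 1; G–A: 1; G–J: 1; G–D: 1; G–C: 1; G–I: 1; G–F: 1; G–H: 1; E–A: 1; E–J: 1; E–D: 1; E–C: 1; E–F: 1; E–H: 1 … (+20 more pairs).
All other pairs contribute 0.
Summing the contributions gives betweenness(B) = 34.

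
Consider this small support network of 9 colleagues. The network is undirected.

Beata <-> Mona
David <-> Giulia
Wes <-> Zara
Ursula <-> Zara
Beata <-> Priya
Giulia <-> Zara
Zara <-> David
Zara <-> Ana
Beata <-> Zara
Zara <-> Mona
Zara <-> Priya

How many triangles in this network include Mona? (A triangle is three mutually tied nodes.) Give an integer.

Mona's neighbors: Beata and Zara.
Neighbor pairs that are themselves tied: Mona–Beata–Zara. Each forms one triangle with Mona, for 1 in total.

1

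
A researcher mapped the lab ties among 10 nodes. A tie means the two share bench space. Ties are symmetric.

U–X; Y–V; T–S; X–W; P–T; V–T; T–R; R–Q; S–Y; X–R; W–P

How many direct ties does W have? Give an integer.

2

W is directly tied to P and X. That is 2 neighbors, so the degree of W is 2.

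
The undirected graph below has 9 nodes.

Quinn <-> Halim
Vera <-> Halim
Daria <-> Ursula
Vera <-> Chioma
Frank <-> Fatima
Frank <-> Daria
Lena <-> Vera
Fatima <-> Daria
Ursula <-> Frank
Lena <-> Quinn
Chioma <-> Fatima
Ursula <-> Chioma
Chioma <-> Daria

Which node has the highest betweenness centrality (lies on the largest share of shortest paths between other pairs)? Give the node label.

Chioma

Unnormalized betweenness of each node: Chioma:49/3, Daria:2, Fatima:5/3, Frank:1/3, Halim:3, Lena:3, Quinn:1/2, Ursula:5/3, Vera:31/2.
Chioma has the largest value, 49/3, making it the main broker — the node through which the most shortest paths run.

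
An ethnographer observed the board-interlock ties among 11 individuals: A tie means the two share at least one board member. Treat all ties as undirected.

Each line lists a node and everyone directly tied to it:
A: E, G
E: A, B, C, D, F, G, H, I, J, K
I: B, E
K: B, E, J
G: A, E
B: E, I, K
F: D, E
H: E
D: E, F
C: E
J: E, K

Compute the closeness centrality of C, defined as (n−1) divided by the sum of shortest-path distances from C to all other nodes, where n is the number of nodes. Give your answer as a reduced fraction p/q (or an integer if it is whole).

10/19

Distances from C: A:2, B:2, D:2, E:1, F:2, G:2, H:2, I:2, J:2, K:2. Sum = 19.
n = 11, so closeness = 10/19.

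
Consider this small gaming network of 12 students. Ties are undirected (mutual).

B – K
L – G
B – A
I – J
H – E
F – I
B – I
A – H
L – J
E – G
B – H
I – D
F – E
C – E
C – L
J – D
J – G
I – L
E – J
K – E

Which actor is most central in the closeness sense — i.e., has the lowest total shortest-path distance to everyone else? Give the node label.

E

Farness (sum of distances to all others) for each node — A:26, B:20, C:23, D:24, E:16, F:21, G:21, H:21, I:17, J:18, K:22, L:21.
The smallest farness is 16, for E, so E has the highest closeness.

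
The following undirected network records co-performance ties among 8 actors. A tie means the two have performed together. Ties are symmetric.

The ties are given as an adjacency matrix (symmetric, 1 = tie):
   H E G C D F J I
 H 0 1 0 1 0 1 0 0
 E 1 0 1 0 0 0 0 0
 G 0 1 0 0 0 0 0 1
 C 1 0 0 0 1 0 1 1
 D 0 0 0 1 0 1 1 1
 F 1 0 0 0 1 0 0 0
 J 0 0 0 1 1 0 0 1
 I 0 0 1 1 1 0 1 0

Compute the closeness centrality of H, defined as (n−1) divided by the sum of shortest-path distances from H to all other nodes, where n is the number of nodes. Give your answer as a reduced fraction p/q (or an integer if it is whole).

7/11

Distances from H: C:1, D:2, E:1, F:1, G:2, I:2, J:2. Sum = 11.
n = 8, so closeness = 7/11.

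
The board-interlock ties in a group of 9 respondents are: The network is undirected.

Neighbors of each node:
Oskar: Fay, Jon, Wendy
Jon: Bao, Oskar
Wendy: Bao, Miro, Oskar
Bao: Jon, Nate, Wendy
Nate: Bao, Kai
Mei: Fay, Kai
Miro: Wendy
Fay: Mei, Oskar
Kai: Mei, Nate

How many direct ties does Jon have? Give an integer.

Jon is directly tied to Bao and Oskar. That is 2 neighbors, so the degree of Jon is 2.

2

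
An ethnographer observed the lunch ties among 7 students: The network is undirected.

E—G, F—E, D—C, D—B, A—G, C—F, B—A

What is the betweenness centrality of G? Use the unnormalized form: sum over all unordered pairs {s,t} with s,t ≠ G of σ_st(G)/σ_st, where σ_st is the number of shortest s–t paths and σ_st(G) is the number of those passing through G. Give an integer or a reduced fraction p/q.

3

Pairs whose geodesics pass through G — A–F: 1; A–E: 1; B–E: 1.
All other pairs contribute 0.
Summing the contributions gives betweenness(G) = 3.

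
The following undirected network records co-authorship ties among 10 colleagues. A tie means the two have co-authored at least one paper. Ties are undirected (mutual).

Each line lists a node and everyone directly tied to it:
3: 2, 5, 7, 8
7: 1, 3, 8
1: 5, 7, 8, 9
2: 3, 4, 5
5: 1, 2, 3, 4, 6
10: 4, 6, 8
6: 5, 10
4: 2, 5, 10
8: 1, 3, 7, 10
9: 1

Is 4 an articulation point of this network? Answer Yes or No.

Even without 4, every remaining node can still reach every other (the residual graph is connected), so 4 is not a cut vertex.

No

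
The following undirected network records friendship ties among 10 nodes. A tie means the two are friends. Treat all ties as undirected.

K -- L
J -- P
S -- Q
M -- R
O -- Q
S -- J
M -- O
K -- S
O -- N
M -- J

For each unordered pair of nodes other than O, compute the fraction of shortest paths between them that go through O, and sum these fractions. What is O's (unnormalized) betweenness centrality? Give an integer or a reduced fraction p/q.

Pairs whose geodesics pass through O — L–N: 1; S–N: 1; R–Q: 1; R–N: 1; J–N: 1; M–Q: 1; M–N: 1; Q–N: 1; P–N: 1; K–N: 1.
All other pairs contribute 0.
Summing the contributions gives betweenness(O) = 10.

10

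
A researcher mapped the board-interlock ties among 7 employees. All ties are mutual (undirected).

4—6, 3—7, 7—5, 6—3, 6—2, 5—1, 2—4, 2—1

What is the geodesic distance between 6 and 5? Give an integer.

3

One shortest route is 6 – 3 – 7 – 5, which uses 3 edges, and at distance 2 from 6 we only reach {1, 7}, which does not include 5. So d(6,5) = 3.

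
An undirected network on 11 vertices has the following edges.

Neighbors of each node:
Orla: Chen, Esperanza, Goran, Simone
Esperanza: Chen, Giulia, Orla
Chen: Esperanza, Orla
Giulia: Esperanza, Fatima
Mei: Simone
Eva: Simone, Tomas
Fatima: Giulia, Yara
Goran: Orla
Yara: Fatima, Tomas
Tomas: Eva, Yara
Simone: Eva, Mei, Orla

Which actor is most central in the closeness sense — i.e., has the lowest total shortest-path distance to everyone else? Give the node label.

Farness (sum of distances to all others) for each node — Chen:25, Esperanza:22, Eva:24, Fatima:28, Giulia:25, Goran:29, Mei:30, Orla:20, Simone:21, Tomas:27, Yara:29.
The smallest farness is 20, for Orla, so Orla has the highest closeness.

Orla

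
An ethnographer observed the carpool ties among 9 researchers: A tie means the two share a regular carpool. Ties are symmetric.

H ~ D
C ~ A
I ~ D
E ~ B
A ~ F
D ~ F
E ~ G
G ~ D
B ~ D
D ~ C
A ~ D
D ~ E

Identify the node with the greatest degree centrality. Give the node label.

D

Degrees — A:3, B:2, C:2, D:8, E:3, F:2, G:2, H:1, I:1.
The maximum is 8, attained only by D.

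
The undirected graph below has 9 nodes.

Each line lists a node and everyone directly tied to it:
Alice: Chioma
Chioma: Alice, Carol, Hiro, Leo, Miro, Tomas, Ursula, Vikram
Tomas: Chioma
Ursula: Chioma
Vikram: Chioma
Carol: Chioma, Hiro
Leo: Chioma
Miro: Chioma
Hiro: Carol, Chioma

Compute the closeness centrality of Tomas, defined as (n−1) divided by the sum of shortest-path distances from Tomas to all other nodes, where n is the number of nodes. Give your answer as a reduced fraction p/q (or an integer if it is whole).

Distances from Tomas: Alice:2, Carol:2, Chioma:1, Hiro:2, Leo:2, Miro:2, Ursula:2, Vikram:2. Sum = 15.
n = 9, so closeness = 8/15.

8/15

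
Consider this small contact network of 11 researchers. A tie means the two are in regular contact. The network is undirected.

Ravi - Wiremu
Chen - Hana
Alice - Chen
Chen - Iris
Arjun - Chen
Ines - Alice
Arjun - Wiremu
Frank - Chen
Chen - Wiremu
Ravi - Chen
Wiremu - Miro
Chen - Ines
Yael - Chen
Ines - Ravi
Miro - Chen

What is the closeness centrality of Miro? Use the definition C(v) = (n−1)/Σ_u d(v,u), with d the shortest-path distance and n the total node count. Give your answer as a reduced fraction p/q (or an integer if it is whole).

5/9

Distances from Miro: Alice:2, Arjun:2, Chen:1, Frank:2, Hana:2, Ines:2, Iris:2, Ravi:2, Wiremu:1, Yael:2. Sum = 18.
n = 11, so closeness = 10/18 = 5/9.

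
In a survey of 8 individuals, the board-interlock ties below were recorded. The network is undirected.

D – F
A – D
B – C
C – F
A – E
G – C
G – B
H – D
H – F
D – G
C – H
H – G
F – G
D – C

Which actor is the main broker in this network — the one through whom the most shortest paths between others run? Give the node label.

D

Unnormalized betweenness of each node: A:6, B:0, C:5/2, D:10, E:0, F:0, G:5/2, H:0.
D has the largest value, 10, making it the main broker — the node through which the most shortest paths run.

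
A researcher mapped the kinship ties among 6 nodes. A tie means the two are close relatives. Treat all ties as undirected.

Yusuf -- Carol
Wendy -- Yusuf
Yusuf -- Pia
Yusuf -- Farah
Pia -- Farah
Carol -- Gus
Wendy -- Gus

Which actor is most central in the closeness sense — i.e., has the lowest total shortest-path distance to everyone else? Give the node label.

Farness (sum of distances to all others) for each node — Carol:8, Farah:9, Gus:10, Pia:9, Wendy:8, Yusuf:6.
The smallest farness is 6, for Yusuf, so Yusuf has the highest closeness.

Yusuf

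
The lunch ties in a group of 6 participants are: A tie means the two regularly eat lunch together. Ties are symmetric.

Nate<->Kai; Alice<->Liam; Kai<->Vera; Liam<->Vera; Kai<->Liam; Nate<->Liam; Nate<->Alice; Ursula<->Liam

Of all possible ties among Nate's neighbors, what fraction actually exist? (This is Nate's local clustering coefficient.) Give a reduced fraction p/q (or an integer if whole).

Nate's neighbors: Alice, Kai, and Liam (k = 3).
Possible neighbor pairs: C(3,2) = 3. Edges among them: Alice–Liam, Kai–Liam → e = 2.
Clustering(Nate) = 2/3.

2/3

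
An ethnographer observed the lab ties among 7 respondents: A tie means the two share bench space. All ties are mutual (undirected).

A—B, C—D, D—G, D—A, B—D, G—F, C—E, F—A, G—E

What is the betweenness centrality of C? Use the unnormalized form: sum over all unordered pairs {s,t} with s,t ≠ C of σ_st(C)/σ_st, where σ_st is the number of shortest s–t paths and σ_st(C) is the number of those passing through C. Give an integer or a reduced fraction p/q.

Pairs whose geodesics pass through C — B–E: 1/2; D–E: 1/2; E–A: 1/3.
All other pairs contribute 0.
Summing the contributions gives betweenness(C) = 4/3.

4/3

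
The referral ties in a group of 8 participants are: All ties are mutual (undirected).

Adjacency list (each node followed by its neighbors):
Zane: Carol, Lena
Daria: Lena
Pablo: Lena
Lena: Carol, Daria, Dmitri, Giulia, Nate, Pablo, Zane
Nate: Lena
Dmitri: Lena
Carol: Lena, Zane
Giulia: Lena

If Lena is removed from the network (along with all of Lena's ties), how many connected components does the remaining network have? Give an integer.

6

Without Lena, the remaining ties split the others into: {Nate}; {Carol, Zane}; {Daria}; {Pablo}; {Giulia}; {Dmitri}.
That's 6 separate components.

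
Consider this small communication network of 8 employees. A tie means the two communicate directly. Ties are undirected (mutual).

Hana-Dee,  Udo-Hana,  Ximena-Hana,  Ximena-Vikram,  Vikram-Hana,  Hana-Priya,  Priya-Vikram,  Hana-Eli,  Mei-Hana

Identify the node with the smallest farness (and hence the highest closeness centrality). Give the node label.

Hana

Farness (sum of distances to all others) for each node — Dee:13, Eli:13, Hana:7, Mei:13, Priya:12, Udo:13, Vikram:11, Ximena:12.
The smallest farness is 7, for Hana, so Hana has the highest closeness.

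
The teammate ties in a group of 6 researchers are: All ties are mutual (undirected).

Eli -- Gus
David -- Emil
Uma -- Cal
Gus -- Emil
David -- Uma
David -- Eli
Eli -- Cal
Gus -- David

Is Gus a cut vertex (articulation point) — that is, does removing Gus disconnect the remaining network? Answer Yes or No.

Even without Gus, every remaining node can still reach every other (the residual graph is connected), so Gus is not a cut vertex.

No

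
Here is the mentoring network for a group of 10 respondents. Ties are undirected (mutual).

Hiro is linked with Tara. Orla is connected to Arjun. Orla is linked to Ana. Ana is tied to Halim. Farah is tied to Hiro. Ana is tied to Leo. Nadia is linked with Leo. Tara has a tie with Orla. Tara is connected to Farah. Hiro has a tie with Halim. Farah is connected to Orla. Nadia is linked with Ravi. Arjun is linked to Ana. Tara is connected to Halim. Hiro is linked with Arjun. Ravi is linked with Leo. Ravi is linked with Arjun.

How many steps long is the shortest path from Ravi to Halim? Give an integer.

3

One shortest route is Ravi – Leo – Ana – Halim, which uses 3 edges, and at distance 2 from Ravi we only reach {Ana, Hiro, Orla}, which does not include Halim. So d(Ravi,Halim) = 3.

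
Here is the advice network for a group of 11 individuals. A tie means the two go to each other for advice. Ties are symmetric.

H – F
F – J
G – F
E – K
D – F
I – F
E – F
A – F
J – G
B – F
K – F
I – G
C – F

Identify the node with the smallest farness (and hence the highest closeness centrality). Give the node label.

F

Farness (sum of distances to all others) for each node — A:19, B:19, C:19, D:19, E:18, F:10, G:17, H:19, I:18, J:18, K:18.
The smallest farness is 10, for F, so F has the highest closeness.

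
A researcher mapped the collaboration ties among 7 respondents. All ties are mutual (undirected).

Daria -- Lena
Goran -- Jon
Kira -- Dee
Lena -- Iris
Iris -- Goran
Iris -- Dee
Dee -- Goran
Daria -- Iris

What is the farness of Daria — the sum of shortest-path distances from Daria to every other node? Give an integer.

Distances from Daria: Dee:2, Goran:2, Iris:1, Jon:3, Kira:3, Lena:1.
Sum = 2 + 2 + 1 + 3 + 3 + 1 = 12.

12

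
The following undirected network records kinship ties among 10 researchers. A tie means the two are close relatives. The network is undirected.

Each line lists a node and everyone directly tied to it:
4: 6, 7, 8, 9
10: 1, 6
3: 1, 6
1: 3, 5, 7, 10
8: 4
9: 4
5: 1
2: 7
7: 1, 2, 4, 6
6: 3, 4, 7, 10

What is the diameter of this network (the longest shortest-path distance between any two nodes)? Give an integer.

Eccentricity of each node (its greatest distance to any other): 1:3, 2:3, 3:3, 4:3, 5:4, 6:3, 7:2, 8:4, 9:4, 10:3.
The maximum eccentricity is 4, realized for instance by the pair 8–5 via 8 – 4 – 7 – 1 – 5. So the diameter is 4.

4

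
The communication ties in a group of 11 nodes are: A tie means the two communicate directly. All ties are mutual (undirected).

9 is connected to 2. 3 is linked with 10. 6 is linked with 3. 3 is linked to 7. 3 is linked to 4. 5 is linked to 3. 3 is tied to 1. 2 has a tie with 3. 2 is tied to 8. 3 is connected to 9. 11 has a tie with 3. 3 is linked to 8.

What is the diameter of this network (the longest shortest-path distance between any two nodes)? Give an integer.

Eccentricity of each node (its greatest distance to any other): 1:2, 2:2, 3:1, 4:2, 5:2, 6:2, 7:2, 8:2, 9:2, 10:2, 11:2.
The maximum eccentricity is 2, realized for instance by the pair 7–6 via 7 – 3 – 6. So the diameter is 2.

2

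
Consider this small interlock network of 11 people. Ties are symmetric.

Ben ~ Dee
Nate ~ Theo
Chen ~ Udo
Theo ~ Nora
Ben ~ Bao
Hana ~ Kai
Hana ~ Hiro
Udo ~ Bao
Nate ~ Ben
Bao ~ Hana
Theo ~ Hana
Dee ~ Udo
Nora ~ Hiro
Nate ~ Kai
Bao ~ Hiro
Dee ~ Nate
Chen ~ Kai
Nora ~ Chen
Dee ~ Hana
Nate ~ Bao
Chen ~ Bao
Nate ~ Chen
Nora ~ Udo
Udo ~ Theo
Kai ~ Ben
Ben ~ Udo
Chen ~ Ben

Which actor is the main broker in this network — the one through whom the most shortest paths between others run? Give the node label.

Bao

Unnormalized betweenness of each node: Bao:277/60, Ben:28/15, Chen:197/60, Dee:67/60, Hana:9/2, Hiro:5/6, Kai:13/12, Nate:19/6, Nora:11/6, Theo:107/60, Udo:47/12.
Bao has the largest value, 277/60, making it the main broker — the node through which the most shortest paths run.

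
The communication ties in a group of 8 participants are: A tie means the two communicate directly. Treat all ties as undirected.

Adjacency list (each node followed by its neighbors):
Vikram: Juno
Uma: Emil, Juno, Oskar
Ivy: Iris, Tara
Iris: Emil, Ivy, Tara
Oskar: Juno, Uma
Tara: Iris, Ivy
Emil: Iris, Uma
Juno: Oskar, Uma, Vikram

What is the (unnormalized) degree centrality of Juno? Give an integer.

Juno is directly tied to Oskar, Uma, and Vikram. That is 3 neighbors, so the degree of Juno is 3.

3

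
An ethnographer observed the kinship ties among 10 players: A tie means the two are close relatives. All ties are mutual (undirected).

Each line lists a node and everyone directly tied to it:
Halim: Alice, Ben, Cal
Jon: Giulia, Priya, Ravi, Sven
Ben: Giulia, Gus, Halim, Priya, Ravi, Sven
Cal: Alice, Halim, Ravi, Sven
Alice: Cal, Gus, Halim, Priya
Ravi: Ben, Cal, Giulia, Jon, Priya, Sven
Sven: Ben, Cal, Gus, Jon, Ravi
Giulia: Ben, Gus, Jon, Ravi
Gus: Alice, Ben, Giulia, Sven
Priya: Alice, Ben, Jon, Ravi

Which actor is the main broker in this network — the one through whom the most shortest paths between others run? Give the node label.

Unnormalized betweenness of each node: Alice:37/14, Ben:149/28, Cal:16/7, Giulia:103/84, Gus:25/12, Halim:2/3, Jon:11/12, Priya:199/84, Ravi:53/14, Sven:227/84.
Ben has the largest value, 149/28, making it the main broker — the node through which the most shortest paths run.

Ben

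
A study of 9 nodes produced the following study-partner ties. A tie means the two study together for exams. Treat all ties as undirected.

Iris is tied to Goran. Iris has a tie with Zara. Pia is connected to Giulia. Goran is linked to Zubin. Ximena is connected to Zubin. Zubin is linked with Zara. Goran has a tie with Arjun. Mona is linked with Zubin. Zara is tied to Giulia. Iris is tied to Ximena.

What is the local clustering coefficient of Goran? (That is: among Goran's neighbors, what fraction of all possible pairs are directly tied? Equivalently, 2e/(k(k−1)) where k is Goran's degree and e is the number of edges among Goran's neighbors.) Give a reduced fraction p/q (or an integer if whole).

Goran's neighbors: Arjun, Iris, and Zubin (k = 3).
Possible neighbor pairs: C(3,2) = 3. Edges among them: none → e = 0.
Clustering(Goran) = 0/3 = 0.

0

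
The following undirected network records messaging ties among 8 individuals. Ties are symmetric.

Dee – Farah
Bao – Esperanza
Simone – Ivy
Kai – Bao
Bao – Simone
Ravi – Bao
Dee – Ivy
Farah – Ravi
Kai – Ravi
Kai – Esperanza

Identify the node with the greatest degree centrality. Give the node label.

Bao

Degrees — Bao:4, Dee:2, Esperanza:2, Farah:2, Ivy:2, Kai:3, Ravi:3, Simone:2.
The maximum is 4, attained only by Bao.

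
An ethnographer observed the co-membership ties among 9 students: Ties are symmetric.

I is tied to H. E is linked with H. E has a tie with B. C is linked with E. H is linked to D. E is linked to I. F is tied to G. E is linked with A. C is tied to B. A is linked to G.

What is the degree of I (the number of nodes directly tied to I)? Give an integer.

2

I is directly tied to E and H. That is 2 neighbors, so the degree of I is 2.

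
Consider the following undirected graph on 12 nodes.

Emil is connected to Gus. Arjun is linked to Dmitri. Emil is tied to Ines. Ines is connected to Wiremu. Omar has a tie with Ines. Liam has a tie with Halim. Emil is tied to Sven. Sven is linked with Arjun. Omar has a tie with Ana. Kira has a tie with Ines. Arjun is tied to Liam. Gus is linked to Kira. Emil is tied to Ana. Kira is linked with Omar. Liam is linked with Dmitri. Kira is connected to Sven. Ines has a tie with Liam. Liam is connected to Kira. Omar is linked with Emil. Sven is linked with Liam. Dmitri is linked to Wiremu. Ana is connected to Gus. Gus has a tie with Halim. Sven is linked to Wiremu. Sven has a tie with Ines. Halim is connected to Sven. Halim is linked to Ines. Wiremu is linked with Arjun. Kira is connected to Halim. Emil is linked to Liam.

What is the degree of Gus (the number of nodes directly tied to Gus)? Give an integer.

Gus is directly tied to Ana, Emil, Halim, and Kira. That is 4 neighbors, so the degree of Gus is 4.

4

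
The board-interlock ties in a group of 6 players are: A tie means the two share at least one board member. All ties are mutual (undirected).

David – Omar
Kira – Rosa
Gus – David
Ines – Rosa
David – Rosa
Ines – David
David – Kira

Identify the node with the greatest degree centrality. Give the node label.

Degrees — David:5, Gus:1, Ines:2, Kira:2, Omar:1, Rosa:3.
The maximum is 5, attained only by David.

David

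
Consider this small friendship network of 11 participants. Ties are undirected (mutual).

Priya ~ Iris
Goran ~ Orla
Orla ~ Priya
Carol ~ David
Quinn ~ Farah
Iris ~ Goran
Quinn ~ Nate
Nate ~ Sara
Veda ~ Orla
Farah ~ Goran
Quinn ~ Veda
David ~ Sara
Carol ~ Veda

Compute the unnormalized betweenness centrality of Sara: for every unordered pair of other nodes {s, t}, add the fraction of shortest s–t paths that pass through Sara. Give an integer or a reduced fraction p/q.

5/2

Pairs whose geodesics pass through Sara — Carol–Nate: 1/2; David–Nate: 1; David–Quinn: 1/2; David–Farah: 1/2.
All other pairs contribute 0.
Summing the contributions gives betweenness(Sara) = 5/2.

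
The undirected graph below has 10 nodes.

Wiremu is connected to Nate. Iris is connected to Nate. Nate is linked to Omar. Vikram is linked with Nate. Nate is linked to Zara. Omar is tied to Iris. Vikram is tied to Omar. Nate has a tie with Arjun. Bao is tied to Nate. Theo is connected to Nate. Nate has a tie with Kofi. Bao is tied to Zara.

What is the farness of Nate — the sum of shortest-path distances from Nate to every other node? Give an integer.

9

Distances from Nate: Arjun:1, Bao:1, Iris:1, Kofi:1, Omar:1, Theo:1, Vikram:1, Wiremu:1, Zara:1.
Sum = 1 + 1 + 1 + 1 + 1 + 1 + 1 + 1 + 1 = 9.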